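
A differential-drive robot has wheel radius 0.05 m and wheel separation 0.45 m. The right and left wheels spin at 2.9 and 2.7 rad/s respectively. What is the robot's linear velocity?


vR = r*wR = 0.05*2.9 = 0.145 m/s
vL = r*wL = 0.05*2.7 = 0.135 m/s
v = (vR+vL)/2 = 0.14 m/s
omega = (vR-vL)/L = 0.0222 rad/s
linear velocity = 0.14 m/s


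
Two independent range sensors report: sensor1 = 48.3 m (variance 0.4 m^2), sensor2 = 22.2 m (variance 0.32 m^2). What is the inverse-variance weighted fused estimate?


w1 = (1/var1) / (1/var1 + 1/var2)
   = 2.5 / (2.5 + 3.125) = 0.4444
w2 = 1 - w1 = 0.5556
fused = w1*s1 + w2*s2 = 21.4667 + 12.3333
= 33.8 m


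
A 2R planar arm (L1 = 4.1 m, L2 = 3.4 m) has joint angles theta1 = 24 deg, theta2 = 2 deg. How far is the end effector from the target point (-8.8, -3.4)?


End effector via forward kinematics:
x = L1*cos(t1) + L2*cos(t1+t2) = 6.8014
y = L1*sin(t1) + L2*sin(t1+t2) = 3.1581
Distance to target:
d = sqrt((-8.8 - 6.8014)^2 + (-3.4 - 3.1581)^2)
= sqrt(243.4048 + 43.0084)
= 16.9237 m


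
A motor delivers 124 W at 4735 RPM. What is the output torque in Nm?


omega = 4735 * 2*pi/60 = 495.848 rad/s
tau = P / omega = 124 / 495.848
= 0.2501 Nm


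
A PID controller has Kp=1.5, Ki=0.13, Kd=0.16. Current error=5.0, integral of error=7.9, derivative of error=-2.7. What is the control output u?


u = Kp*e + Ki*int(e) + Kd*de/dt
= 1.5*5.0 + 0.13*7.9 + 0.16*(-2.7)
= 7.5 + 1.027 + -0.432
= 8.095


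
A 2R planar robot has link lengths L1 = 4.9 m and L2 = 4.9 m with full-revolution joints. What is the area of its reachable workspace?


r_max = L1 + L2 = 9.8 m
r_min = |L1 - L2| = 0.0 m
Area = pi*(r_max^2 - r_min^2)
= pi*(96.04 - 0.0)
= pi * 96.04
= 301.7186 m^2


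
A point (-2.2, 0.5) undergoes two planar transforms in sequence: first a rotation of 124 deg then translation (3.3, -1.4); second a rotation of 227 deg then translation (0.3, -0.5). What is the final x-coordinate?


After transform 1:
x1 = cos(124)*-2.2 - sin(124)*0.5 + 3.3 = 4.1157
y1 = sin(124)*-2.2 + cos(124)*0.5 + -1.4 = -3.5035
After transform 2:
x2 = cos(227)*4.1157 - sin(227)*-3.5035 + 0.3
= -5.0692


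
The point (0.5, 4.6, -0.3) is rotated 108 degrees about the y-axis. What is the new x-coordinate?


Rotation about y-axis: x' = x*cos(theta) + z*sin(theta)
= 0.5 * -0.309 + -0.3 * 0.9511
= -0.4398


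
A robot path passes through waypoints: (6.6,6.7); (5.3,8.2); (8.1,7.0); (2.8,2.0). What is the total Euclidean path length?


Segment lengths:
  seg1 = sqrt((-1.3)^2 + (1.5)^2) = 1.9849
  seg2 = sqrt((2.8)^2 + (-1.2)^2) = 3.0463
  seg3 = sqrt((-5.3)^2 + (-5.0)^2) = 7.2863
Total = 12.3175


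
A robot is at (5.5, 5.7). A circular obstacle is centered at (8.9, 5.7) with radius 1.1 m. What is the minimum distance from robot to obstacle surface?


center_dist = sqrt((5.5-8.9)^2 + (5.7-5.7)^2)
= sqrt(11.56 + 0.0)
= 3.4
min_dist = center_dist - radius = 3.4 - 1.1 = 2.3 m


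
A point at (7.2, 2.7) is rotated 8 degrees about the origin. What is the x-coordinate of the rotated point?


x' = x*cos(theta) - y*sin(theta)
cos(8 deg) = 0.9903, sin(8 deg) = 0.1392
x' = 7.2 * 0.9903 - 2.7 * 0.1392
= 7.1299 - 0.3758
= 6.7542


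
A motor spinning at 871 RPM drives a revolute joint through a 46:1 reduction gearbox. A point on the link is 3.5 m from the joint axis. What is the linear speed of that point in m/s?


omega_motor = 871 * 2*pi/60 = 91.2109 rad/s
omega_joint = omega_motor / 46 = 1.9828 rad/s
v = omega_joint * r = 1.9828 * 3.5
= 6.94 m/s


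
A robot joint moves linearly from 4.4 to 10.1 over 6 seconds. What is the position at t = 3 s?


s = t/T = 3/6 = 0.5
p(t) = p0 + (pf-p0)*s
= 4.4 + (10.1 - 4.4) * 0.5
= 7.25


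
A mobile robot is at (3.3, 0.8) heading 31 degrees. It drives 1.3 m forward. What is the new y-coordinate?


y_new = y0 + d*sin(theta)
= 0.8 + 1.3*sin(31)
= 0.8 + 0.6695
= 1.4695


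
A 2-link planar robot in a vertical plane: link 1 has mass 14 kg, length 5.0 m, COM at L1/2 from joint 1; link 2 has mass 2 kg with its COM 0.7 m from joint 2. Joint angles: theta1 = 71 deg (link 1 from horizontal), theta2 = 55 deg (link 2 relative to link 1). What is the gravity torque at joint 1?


Horizontal distance from joint 1 to link-1 COM:
  x_c1 = (L1/2)*cos(t1) = 2.5 * 0.3256 = 0.8139 m
Horizontal distance from joint 1 to link-2 COM:
  x_c2 = L1*cos(t1) + Lc2*cos(t1+t2)
       = 5.0*0.3256 + 0.7*-0.5878 = 1.2164 m
tau1 = m1*g*x_c1 + m2*g*x_c2
     = 14*9.81*0.8139 + 2*9.81*1.2164
     = 111.7838 + 23.8656
     = 135.6494 Nm


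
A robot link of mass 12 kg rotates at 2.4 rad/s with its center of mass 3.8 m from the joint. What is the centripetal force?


F = m * omega^2 * r
= 12 * 2.4^2 * 3.8
= 12 * 5.76 * 3.8
= 262.656 N


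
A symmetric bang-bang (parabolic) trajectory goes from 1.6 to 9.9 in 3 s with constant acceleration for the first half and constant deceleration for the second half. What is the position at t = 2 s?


Symmetric rest-to-rest: each phase covers (pf-p0)/2 in time T/2. 0.5*a*(T/2)^2 = (pf-p0)/2 => a = 4*(pf-p0)/T^2
a = 4*(9.9-1.6)/3^2 = 3.6889
t = 2 is in the deceleration phase (t > T/2).
p = pf - 0.5*a*(T-t)^2 = 9.9 - 0.5*3.6889*1^2
= 8.0556


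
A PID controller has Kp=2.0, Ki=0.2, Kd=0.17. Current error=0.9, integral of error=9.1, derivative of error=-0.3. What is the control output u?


u = Kp*e + Ki*int(e) + Kd*de/dt
= 2.0*0.9 + 0.2*9.1 + 0.17*(-0.3)
= 1.8 + 1.82 + -0.051
= 3.569


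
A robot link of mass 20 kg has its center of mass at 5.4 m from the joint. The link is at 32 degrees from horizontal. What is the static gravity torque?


tau = m*g*L*cos(angle)
= 20 * 9.81 * 5.4 * cos(32 deg)
= 20 * 9.81 * 5.4 * 0.848
= 898.49 Nm


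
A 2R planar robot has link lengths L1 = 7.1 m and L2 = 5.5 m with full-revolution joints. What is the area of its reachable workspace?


r_max = L1 + L2 = 12.6 m
r_min = |L1 - L2| = 1.6 m
Area = pi*(r_max^2 - r_min^2)
= pi*(158.76 - 2.56)
= pi * 156.2
= 490.7168 m^2


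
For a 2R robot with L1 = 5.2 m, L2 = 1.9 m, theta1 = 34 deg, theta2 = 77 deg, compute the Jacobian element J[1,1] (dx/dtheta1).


J[1,1] = -L1*sin(t1) - L2*sin(t1+t2)
= -5.2*sin(34) - 1.9*sin(111)
= -4.6816


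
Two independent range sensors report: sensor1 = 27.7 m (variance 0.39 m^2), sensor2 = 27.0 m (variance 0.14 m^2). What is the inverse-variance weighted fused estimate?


w1 = (1/var1) / (1/var1 + 1/var2)
   = 2.5641 / (2.5641 + 7.1429) = 0.2642
w2 = 1 - w1 = 0.7358
fused = w1*s1 + w2*s2 = 7.317 + 19.8679
= 27.1849 m


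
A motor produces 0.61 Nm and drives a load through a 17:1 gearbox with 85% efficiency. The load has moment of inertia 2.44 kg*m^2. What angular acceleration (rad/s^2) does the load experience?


tau_out = tau_motor * N * eta
= 0.61 * 17 * 0.85 = 8.8145 Nm
alpha = tau_out / I = 8.8145 / 2.44
= 3.6125 rad/s^2


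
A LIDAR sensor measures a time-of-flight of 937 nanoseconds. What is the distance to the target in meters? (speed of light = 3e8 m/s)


tof = 937 ns = 9.37e-07 s
dist = c * tof / 2
= 3e8 * 9.37e-07 / 2
= 140.55 m


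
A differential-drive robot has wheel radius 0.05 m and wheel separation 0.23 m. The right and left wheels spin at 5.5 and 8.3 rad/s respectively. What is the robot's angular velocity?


vR = r*wR = 0.05*5.5 = 0.275 m/s
vL = r*wL = 0.05*8.3 = 0.415 m/s
v = (vR+vL)/2 = 0.345 m/s
omega = (vR-vL)/L = -0.6087 rad/s
angular velocity = -0.6087 rad/s


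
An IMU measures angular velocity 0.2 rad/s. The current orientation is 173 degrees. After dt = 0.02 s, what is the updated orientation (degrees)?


delta_theta = w * dt = 0.2 * 0.02 = 0.004 rad
= 0.2292 deg
theta_new = 173 + 0.2292 = 173.2292 deg


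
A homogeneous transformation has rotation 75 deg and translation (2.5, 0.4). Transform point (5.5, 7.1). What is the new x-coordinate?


x' = cos(theta)*px - sin(theta)*py + tx
= 0.2588*5.5 - 0.9659*7.1 + 2.5
= -2.9346


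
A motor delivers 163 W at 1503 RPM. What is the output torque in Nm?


omega = 1503 * 2*pi/60 = 157.3938 rad/s
tau = P / omega = 163 / 157.3938
= 1.0356 Nm


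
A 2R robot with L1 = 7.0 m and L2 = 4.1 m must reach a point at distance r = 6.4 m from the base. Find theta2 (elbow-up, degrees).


cos(theta2) = (r^2 - L1^2 - L2^2) / (2*L1*L2)
cos(theta2) = (40.96 - 49.0 - 16.81) / 57.4
cos(theta2) = -0.432927
theta2 = 115.6534 degrees


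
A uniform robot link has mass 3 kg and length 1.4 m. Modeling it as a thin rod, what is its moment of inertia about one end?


I = (1/3) * m * L^2
= (1/3) * 3 * 1.4^2
= 0.333333 * 3 * 1.96
= 1.96 kg*m^2


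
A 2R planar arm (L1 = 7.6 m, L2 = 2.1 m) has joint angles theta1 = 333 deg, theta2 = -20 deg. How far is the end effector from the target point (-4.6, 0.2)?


End effector via forward kinematics:
x = L1*cos(t1) + L2*cos(t1+t2) = 8.2038
y = L1*sin(t1) + L2*sin(t1+t2) = -4.9862
Distance to target:
d = sqrt((-4.6 - 8.2038)^2 + (0.2 - -4.9862)^2)
= sqrt(163.9385 + 26.8964)
= 13.8143 m


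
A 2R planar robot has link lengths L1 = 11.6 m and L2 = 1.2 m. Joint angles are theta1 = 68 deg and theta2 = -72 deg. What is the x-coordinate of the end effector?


Convert angles to radians: theta1 = 1.1868, theta2 = -1.2566
x = L1*cos(theta1) + L2*cos(theta1+theta2)
x = 4.3454 + 1.1971
x = 5.5425


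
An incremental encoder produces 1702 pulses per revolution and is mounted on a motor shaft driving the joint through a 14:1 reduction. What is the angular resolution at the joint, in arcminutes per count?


counts per rev = 1702
effective counts at joint = 1702 * 14 = 23828
resolution = 360*60 / 23828
= 0.9065 arcmin/count


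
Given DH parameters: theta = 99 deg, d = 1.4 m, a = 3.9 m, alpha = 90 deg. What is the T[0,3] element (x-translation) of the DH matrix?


T[0,3] = a * cos(theta)
= 3.9 * cos(99 deg)
= 3.9 * -0.1564
= -0.6101


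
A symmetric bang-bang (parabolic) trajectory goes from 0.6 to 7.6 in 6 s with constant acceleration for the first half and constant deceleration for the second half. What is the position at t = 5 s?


Symmetric rest-to-rest: each phase covers (pf-p0)/2 in time T/2. 0.5*a*(T/2)^2 = (pf-p0)/2 => a = 4*(pf-p0)/T^2
a = 4*(7.6-0.6)/6^2 = 0.7778
t = 5 is in the deceleration phase (t > T/2).
p = pf - 0.5*a*(T-t)^2 = 7.6 - 0.5*0.7778*1^2
= 7.2111


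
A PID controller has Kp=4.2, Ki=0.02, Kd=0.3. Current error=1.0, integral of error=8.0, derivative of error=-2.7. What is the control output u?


u = Kp*e + Ki*int(e) + Kd*de/dt
= 4.2*1.0 + 0.02*8.0 + 0.3*(-2.7)
= 4.2 + 0.16 + -0.81
= 3.55


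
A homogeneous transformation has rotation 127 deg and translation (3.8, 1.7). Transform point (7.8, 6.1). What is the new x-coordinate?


x' = cos(theta)*px - sin(theta)*py + tx
= -0.6018*7.8 - 0.7986*6.1 + 3.8
= -5.7658


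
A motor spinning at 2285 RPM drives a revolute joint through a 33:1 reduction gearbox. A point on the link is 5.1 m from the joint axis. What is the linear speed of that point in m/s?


omega_motor = 2285 * 2*pi/60 = 239.2846 rad/s
omega_joint = omega_motor / 33 = 7.251 rad/s
v = omega_joint * r = 7.251 * 5.1
= 36.9804 m/s


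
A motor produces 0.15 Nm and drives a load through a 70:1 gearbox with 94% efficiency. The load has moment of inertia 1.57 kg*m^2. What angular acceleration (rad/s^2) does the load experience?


tau_out = tau_motor * N * eta
= 0.15 * 70 * 0.94 = 9.87 Nm
alpha = tau_out / I = 9.87 / 1.57
= 6.2866 rad/s^2


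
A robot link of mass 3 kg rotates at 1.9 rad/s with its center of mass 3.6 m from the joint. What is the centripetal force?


F = m * omega^2 * r
= 3 * 1.9^2 * 3.6
= 3 * 3.61 * 3.6
= 38.988 N


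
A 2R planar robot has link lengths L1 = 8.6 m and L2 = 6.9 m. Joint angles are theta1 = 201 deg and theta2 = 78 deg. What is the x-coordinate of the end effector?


Convert angles to radians: theta1 = 3.5081, theta2 = 1.3614
x = L1*cos(theta1) + L2*cos(theta1+theta2)
x = -8.0288 + 1.0794
x = -6.9494


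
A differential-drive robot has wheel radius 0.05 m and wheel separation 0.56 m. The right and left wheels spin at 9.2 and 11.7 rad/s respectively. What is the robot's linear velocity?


vR = r*wR = 0.05*9.2 = 0.46 m/s
vL = r*wL = 0.05*11.7 = 0.585 m/s
v = (vR+vL)/2 = 0.5225 m/s
omega = (vR-vL)/L = -0.2232 rad/s
linear velocity = 0.5225 m/s


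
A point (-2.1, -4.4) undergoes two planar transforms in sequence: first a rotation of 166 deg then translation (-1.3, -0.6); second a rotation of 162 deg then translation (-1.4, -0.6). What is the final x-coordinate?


After transform 1:
x1 = cos(166)*-2.1 - sin(166)*-4.4 + -1.3 = 1.8021
y1 = sin(166)*-2.1 + cos(166)*-4.4 + -0.6 = 3.1613
After transform 2:
x2 = cos(162)*1.8021 - sin(162)*3.1613 + -1.4
= -4.0908


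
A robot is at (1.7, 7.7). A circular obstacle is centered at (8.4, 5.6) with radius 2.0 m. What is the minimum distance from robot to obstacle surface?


center_dist = sqrt((1.7-8.4)^2 + (7.7-5.6)^2)
= sqrt(44.89 + 4.41)
= 7.0214
min_dist = center_dist - radius = 7.0214 - 2.0 = 5.0214 m


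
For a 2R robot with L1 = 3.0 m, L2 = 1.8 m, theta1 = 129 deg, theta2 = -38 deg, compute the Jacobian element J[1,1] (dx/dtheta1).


J[1,1] = -L1*sin(t1) - L2*sin(t1+t2)
= -3.0*sin(129) - 1.8*sin(91)
= -4.1312


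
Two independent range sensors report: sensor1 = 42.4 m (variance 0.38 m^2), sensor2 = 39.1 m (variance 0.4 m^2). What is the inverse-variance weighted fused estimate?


w1 = (1/var1) / (1/var1 + 1/var2)
   = 2.6316 / (2.6316 + 2.5) = 0.5128
w2 = 1 - w1 = 0.4872
fused = w1*s1 + w2*s2 = 21.7436 + 19.0487
= 40.7923 m


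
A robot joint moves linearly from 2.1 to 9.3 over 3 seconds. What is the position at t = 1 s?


s = t/T = 1/3 = 0.3333
p(t) = p0 + (pf-p0)*s
= 2.1 + (9.3 - 2.1) * 0.3333
= 4.5


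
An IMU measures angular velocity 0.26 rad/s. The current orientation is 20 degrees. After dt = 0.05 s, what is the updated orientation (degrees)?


delta_theta = w * dt = 0.26 * 0.05 = 0.013 rad
= 0.7448 deg
theta_new = 20 + 0.7448 = 20.7448 deg


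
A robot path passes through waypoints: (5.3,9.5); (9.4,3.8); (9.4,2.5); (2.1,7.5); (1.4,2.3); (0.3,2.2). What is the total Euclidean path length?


Segment lengths:
  seg1 = sqrt((4.1)^2 + (-5.7)^2) = 7.0214
  seg2 = sqrt((0.0)^2 + (-1.3)^2) = 1.3
  seg3 = sqrt((-7.3)^2 + (5.0)^2) = 8.8482
  seg4 = sqrt((-0.7)^2 + (-5.2)^2) = 5.2469
  seg5 = sqrt((-1.1)^2 + (-0.1)^2) = 1.1045
Total = 23.521


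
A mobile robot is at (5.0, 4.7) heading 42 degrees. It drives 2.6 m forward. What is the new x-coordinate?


x_new = x0 + d*cos(theta)
= 5.0 + 2.6*cos(42)
= 5.0 + 1.9322
= 6.9322


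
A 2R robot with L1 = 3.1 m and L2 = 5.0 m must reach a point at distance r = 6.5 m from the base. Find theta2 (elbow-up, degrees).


cos(theta2) = (r^2 - L1^2 - L2^2) / (2*L1*L2)
cos(theta2) = (42.25 - 9.61 - 25.0) / 31.0
cos(theta2) = 0.246452
theta2 = 75.7324 degrees


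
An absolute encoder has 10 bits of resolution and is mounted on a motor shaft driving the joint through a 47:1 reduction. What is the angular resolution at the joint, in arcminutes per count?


counts = 2^10 = 1024
effective counts at joint = 1024 * 47 = 48128
resolution = 360*60 / 48128
= 0.4488 arcmin/count


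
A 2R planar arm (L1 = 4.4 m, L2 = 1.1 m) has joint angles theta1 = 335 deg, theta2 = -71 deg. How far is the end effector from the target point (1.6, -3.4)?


End effector via forward kinematics:
x = L1*cos(t1) + L2*cos(t1+t2) = 3.8728
y = L1*sin(t1) + L2*sin(t1+t2) = -2.9535
Distance to target:
d = sqrt((1.6 - 3.8728)^2 + (-3.4 - -2.9535)^2)
= sqrt(5.1655 + 0.1994)
= 2.3162 m


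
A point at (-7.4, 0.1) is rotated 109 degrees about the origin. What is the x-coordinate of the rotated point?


x' = x*cos(theta) - y*sin(theta)
cos(109 deg) = -0.3256, sin(109 deg) = 0.9455
x' = -7.4 * -0.3256 - 0.1 * 0.9455
= 2.4092 - 0.0946
= 2.3147


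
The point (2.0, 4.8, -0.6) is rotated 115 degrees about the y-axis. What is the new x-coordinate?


Rotation about y-axis: x' = x*cos(theta) + z*sin(theta)
= 2.0 * -0.4226 + -0.6 * 0.9063
= -1.389


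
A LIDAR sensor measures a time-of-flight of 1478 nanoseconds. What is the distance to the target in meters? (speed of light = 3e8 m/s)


tof = 1478 ns = 1.478e-06 s
dist = c * tof / 2
= 3e8 * 1.478e-06 / 2
= 221.7 m


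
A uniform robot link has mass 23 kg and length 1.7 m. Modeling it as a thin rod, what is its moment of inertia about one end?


I = (1/3) * m * L^2
= (1/3) * 23 * 1.7^2
= 0.333333 * 23 * 2.89
= 22.1567 kg*m^2


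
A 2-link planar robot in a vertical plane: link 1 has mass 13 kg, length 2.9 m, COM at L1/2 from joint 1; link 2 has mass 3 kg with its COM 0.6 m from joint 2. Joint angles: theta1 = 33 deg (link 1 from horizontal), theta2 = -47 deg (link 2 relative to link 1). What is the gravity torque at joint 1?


Horizontal distance from joint 1 to link-1 COM:
  x_c1 = (L1/2)*cos(t1) = 1.45 * 0.8387 = 1.2161 m
Horizontal distance from joint 1 to link-2 COM:
  x_c2 = L1*cos(t1) + Lc2*cos(t1+t2)
       = 2.9*0.8387 + 0.6*0.9703 = 3.0143 m
tau1 = m1*g*x_c1 + m2*g*x_c2
     = 13*9.81*1.2161 + 3*9.81*3.0143
     = 155.0857 + 88.7115
     = 243.7972 Nm


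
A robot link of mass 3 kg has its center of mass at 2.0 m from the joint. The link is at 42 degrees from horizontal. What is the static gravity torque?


tau = m*g*L*cos(angle)
= 3 * 9.81 * 2.0 * cos(42 deg)
= 3 * 9.81 * 2.0 * 0.7431
= 43.7415 Nm


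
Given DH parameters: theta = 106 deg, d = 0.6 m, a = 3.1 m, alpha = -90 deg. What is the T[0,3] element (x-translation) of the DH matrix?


T[0,3] = a * cos(theta)
= 3.1 * cos(106 deg)
= 3.1 * -0.2756
= -0.8545


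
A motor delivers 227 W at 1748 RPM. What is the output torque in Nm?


omega = 1748 * 2*pi/60 = 183.0501 rad/s
tau = P / omega = 227 / 183.0501
= 1.2401 Nm


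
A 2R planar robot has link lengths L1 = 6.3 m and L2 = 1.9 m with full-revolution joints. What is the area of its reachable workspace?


r_max = L1 + L2 = 8.2 m
r_min = |L1 - L2| = 4.4 m
Area = pi*(r_max^2 - r_min^2)
= pi*(67.24 - 19.36)
= pi * 47.88
= 150.4195 m^2


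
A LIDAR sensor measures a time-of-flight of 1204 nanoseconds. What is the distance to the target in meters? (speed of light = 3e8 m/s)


tof = 1204 ns = 1.204e-06 s
dist = c * tof / 2
= 3e8 * 1.204e-06 / 2
= 180.6 m


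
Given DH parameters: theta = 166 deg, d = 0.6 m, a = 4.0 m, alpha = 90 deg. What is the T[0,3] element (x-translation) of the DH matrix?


T[0,3] = a * cos(theta)
= 4.0 * cos(166 deg)
= 4.0 * -0.9703
= -3.8812


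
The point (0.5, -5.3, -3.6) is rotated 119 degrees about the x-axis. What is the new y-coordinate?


Rotation about x-axis: y' = y*cos(theta) - z*sin(theta)
= -5.3 * -0.4848 - -3.6 * 0.8746
= 5.7181


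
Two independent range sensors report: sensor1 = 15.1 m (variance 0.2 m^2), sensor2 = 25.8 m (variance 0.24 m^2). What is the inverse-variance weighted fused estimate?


w1 = (1/var1) / (1/var1 + 1/var2)
   = 5.0 / (5.0 + 4.1667) = 0.5455
w2 = 1 - w1 = 0.4545
fused = w1*s1 + w2*s2 = 8.2364 + 11.7273
= 19.9636 m


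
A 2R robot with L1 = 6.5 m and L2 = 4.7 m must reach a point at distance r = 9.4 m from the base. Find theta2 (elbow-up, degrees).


cos(theta2) = (r^2 - L1^2 - L2^2) / (2*L1*L2)
cos(theta2) = (88.36 - 42.25 - 22.09) / 61.1
cos(theta2) = 0.393126
theta2 = 66.8508 degrees


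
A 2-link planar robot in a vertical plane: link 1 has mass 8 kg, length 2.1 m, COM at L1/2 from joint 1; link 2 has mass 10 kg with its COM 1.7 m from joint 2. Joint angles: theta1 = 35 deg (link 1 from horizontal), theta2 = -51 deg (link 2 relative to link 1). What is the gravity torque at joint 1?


Horizontal distance from joint 1 to link-1 COM:
  x_c1 = (L1/2)*cos(t1) = 1.05 * 0.8192 = 0.8601 m
Horizontal distance from joint 1 to link-2 COM:
  x_c2 = L1*cos(t1) + Lc2*cos(t1+t2)
       = 2.1*0.8192 + 1.7*0.9613 = 3.3544 m
tau1 = m1*g*x_c1 + m2*g*x_c2
     = 8*9.81*0.8601 + 10*9.81*3.3544
     = 67.5014 + 329.0631
     = 396.5645 Nm


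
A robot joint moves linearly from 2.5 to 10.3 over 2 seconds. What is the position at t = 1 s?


s = t/T = 1/2 = 0.5
p(t) = p0 + (pf-p0)*s
= 2.5 + (10.3 - 2.5) * 0.5
= 6.4


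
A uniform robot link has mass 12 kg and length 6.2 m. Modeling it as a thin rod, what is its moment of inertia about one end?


I = (1/3) * m * L^2
= (1/3) * 12 * 6.2^2
= 0.333333 * 12 * 38.44
= 153.76 kg*m^2


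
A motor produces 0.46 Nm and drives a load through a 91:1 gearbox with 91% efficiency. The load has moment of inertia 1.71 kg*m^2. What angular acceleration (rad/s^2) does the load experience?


tau_out = tau_motor * N * eta
= 0.46 * 91 * 0.91 = 38.0926 Nm
alpha = tau_out / I = 38.0926 / 1.71
= 22.2764 rad/s^2


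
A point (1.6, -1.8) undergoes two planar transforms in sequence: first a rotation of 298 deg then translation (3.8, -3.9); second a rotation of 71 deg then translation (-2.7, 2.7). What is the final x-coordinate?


After transform 1:
x1 = cos(298)*1.6 - sin(298)*-1.8 + 3.8 = 2.9618
y1 = sin(298)*1.6 + cos(298)*-1.8 + -3.9 = -6.1578
After transform 2:
x2 = cos(71)*2.9618 - sin(71)*-6.1578 + -2.7
= 4.0866


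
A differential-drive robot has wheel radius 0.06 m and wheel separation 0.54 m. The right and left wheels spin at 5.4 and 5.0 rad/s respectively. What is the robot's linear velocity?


vR = r*wR = 0.06*5.4 = 0.324 m/s
vL = r*wL = 0.06*5.0 = 0.3 m/s
v = (vR+vL)/2 = 0.312 m/s
omega = (vR-vL)/L = 0.0444 rad/s
linear velocity = 0.312 m/s


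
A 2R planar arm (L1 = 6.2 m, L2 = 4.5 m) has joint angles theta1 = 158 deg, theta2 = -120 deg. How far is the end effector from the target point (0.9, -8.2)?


End effector via forward kinematics:
x = L1*cos(t1) + L2*cos(t1+t2) = -2.2025
y = L1*sin(t1) + L2*sin(t1+t2) = 5.093
Distance to target:
d = sqrt((0.9 - -2.2025)^2 + (-8.2 - 5.093)^2)
= sqrt(9.6255 + 176.7048)
= 13.6503 m


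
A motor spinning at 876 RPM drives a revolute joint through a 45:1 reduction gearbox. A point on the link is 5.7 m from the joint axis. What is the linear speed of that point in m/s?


omega_motor = 876 * 2*pi/60 = 91.7345 rad/s
omega_joint = omega_motor / 45 = 2.0385 rad/s
v = omega_joint * r = 2.0385 * 5.7
= 11.6197 m/s


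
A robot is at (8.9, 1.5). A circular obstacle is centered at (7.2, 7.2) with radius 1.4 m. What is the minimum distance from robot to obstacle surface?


center_dist = sqrt((8.9-7.2)^2 + (1.5-7.2)^2)
= sqrt(2.89 + 32.49)
= 5.9481
min_dist = center_dist - radius = 5.9481 - 1.4 = 4.5481 m


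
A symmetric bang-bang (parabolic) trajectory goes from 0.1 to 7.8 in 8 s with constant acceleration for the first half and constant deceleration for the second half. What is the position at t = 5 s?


Symmetric rest-to-rest: each phase covers (pf-p0)/2 in time T/2. 0.5*a*(T/2)^2 = (pf-p0)/2 => a = 4*(pf-p0)/T^2
a = 4*(7.8-0.1)/8^2 = 0.4813
t = 5 is in the deceleration phase (t > T/2).
p = pf - 0.5*a*(T-t)^2 = 7.8 - 0.5*0.4813*3^2
= 5.6344


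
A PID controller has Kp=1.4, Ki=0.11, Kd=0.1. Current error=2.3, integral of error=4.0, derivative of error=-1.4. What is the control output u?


u = Kp*e + Ki*int(e) + Kd*de/dt
= 1.4*2.3 + 0.11*4.0 + 0.1*(-1.4)
= 3.22 + 0.44 + -0.14
= 3.52


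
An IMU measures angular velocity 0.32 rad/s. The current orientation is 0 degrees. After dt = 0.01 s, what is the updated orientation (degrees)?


delta_theta = w * dt = 0.32 * 0.01 = 0.0032 rad
= 0.1833 deg
theta_new = 0 + 0.1833 = 0.1833 deg


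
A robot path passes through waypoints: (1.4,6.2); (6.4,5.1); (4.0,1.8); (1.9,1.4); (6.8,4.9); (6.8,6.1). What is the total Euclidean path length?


Segment lengths:
  seg1 = sqrt((5.0)^2 + (-1.1)^2) = 5.1196
  seg2 = sqrt((-2.4)^2 + (-3.3)^2) = 4.0804
  seg3 = sqrt((-2.1)^2 + (-0.4)^2) = 2.1378
  seg4 = sqrt((4.9)^2 + (3.5)^2) = 6.0216
  seg5 = sqrt((0.0)^2 + (1.2)^2) = 1.2
Total = 18.5594


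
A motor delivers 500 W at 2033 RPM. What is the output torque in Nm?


omega = 2033 * 2*pi/60 = 212.8953 rad/s
tau = P / omega = 500 / 212.8953
= 2.3486 Nm


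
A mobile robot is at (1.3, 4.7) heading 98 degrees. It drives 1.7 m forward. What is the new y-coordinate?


y_new = y0 + d*sin(theta)
= 4.7 + 1.7*sin(98)
= 4.7 + 1.6835
= 6.3835


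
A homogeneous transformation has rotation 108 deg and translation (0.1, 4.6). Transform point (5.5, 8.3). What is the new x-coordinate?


x' = cos(theta)*px - sin(theta)*py + tx
= -0.309*5.5 - 0.9511*8.3 + 0.1
= -9.4934


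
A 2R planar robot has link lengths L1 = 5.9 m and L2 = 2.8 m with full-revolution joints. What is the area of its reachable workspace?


r_max = L1 + L2 = 8.7 m
r_min = |L1 - L2| = 3.1 m
Area = pi*(r_max^2 - r_min^2)
= pi*(75.69 - 9.61)
= pi * 66.08
= 207.5964 m^2


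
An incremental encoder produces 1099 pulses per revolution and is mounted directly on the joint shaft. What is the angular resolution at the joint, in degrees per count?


counts per rev = 1099
resolution = 360 / 1099
= 0.3276 deg/count


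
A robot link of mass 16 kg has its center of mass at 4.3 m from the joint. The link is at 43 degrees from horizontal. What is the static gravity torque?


tau = m*g*L*cos(angle)
= 16 * 9.81 * 4.3 * cos(43 deg)
= 16 * 9.81 * 4.3 * 0.7314
= 493.6111 Nm


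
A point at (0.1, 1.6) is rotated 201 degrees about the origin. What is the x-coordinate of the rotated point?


x' = x*cos(theta) - y*sin(theta)
cos(201 deg) = -0.9336, sin(201 deg) = -0.3584
x' = 0.1 * -0.9336 - 1.6 * -0.3584
= -0.0934 - -0.5734
= 0.48


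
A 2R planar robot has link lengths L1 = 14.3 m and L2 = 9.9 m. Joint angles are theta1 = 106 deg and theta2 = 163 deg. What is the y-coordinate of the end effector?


Convert angles to radians: theta1 = 1.85, theta2 = 2.8449
y = L1*sin(theta1) + L2*sin(theta1+theta2)
y = 13.746 + -9.8985
y = 3.8476


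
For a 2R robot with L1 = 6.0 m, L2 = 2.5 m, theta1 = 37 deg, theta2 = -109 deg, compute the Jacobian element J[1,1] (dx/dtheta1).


J[1,1] = -L1*sin(t1) - L2*sin(t1+t2)
= -6.0*sin(37) - 2.5*sin(-72)
= -1.2332


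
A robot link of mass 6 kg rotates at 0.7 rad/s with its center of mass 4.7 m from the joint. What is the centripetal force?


F = m * omega^2 * r
= 6 * 0.7^2 * 4.7
= 6 * 0.49 * 4.7
= 13.818 N


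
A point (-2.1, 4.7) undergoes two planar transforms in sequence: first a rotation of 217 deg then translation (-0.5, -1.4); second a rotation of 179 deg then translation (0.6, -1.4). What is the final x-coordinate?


After transform 1:
x1 = cos(217)*-2.1 - sin(217)*4.7 + -0.5 = 4.0057
y1 = sin(217)*-2.1 + cos(217)*4.7 + -1.4 = -3.8898
After transform 2:
x2 = cos(179)*4.0057 - sin(179)*-3.8898 + 0.6
= -3.3372


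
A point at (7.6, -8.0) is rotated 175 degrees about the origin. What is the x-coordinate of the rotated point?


x' = x*cos(theta) - y*sin(theta)
cos(175 deg) = -0.9962, sin(175 deg) = 0.0872
x' = 7.6 * -0.9962 - -8.0 * 0.0872
= -7.5711 - -0.6972
= -6.8738


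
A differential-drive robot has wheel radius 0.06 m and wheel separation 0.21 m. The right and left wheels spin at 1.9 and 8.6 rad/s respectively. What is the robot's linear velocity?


vR = r*wR = 0.06*1.9 = 0.114 m/s
vL = r*wL = 0.06*8.6 = 0.516 m/s
v = (vR+vL)/2 = 0.315 m/s
omega = (vR-vL)/L = -1.9143 rad/s
linear velocity = 0.315 m/s


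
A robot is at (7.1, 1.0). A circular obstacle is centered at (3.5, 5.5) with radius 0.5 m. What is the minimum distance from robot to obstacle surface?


center_dist = sqrt((7.1-3.5)^2 + (1.0-5.5)^2)
= sqrt(12.96 + 20.25)
= 5.7628
min_dist = center_dist - radius = 5.7628 - 0.5 = 5.2628 m


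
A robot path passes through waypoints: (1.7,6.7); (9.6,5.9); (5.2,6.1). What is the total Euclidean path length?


Segment lengths:
  seg1 = sqrt((7.9)^2 + (-0.8)^2) = 7.9404
  seg2 = sqrt((-4.4)^2 + (0.2)^2) = 4.4045
Total = 12.3449


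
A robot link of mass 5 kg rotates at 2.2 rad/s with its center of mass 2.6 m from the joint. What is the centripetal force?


F = m * omega^2 * r
= 5 * 2.2^2 * 2.6
= 5 * 4.84 * 2.6
= 62.92 N


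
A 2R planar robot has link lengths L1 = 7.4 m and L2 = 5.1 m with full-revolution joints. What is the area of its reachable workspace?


r_max = L1 + L2 = 12.5 m
r_min = |L1 - L2| = 2.3 m
Area = pi*(r_max^2 - r_min^2)
= pi*(156.25 - 5.29)
= pi * 150.96
= 474.2548 m^2


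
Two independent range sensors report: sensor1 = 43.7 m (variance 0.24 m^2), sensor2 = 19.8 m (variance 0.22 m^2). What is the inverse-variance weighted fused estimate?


w1 = (1/var1) / (1/var1 + 1/var2)
   = 4.1667 / (4.1667 + 4.5455) = 0.4783
w2 = 1 - w1 = 0.5217
fused = w1*s1 + w2*s2 = 20.9 + 10.3304
= 31.2304 m


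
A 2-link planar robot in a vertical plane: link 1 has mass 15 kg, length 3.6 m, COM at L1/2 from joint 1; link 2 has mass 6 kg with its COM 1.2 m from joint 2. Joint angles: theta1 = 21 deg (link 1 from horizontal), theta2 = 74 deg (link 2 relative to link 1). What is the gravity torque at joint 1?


Horizontal distance from joint 1 to link-1 COM:
  x_c1 = (L1/2)*cos(t1) = 1.8 * 0.9336 = 1.6804 m
Horizontal distance from joint 1 to link-2 COM:
  x_c2 = L1*cos(t1) + Lc2*cos(t1+t2)
       = 3.6*0.9336 + 1.2*-0.0872 = 3.2563 m
tau1 = m1*g*x_c1 + m2*g*x_c2
     = 15*9.81*1.6804 + 6*9.81*3.2563
     = 247.2774 + 191.666
     = 438.9434 Nm


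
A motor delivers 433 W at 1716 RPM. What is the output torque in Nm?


omega = 1716 * 2*pi/60 = 179.6991 rad/s
tau = P / omega = 433 / 179.6991
= 2.4096 Nm


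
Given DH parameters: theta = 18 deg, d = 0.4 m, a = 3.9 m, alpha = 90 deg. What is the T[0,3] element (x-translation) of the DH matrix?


T[0,3] = a * cos(theta)
= 3.9 * cos(18 deg)
= 3.9 * 0.9511
= 3.7091


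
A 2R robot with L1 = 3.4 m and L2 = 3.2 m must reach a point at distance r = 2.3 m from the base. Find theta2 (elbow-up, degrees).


cos(theta2) = (r^2 - L1^2 - L2^2) / (2*L1*L2)
cos(theta2) = (5.29 - 11.56 - 10.24) / 21.76
cos(theta2) = -0.758732
theta2 = 139.3525 degrees


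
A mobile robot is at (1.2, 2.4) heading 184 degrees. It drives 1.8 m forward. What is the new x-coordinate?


x_new = x0 + d*cos(theta)
= 1.2 + 1.8*cos(184)
= 1.2 + -1.7956
= -0.5956


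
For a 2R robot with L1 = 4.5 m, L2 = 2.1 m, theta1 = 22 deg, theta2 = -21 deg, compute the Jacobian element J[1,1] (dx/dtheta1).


J[1,1] = -L1*sin(t1) - L2*sin(t1+t2)
= -4.5*sin(22) - 2.1*sin(1)
= -1.7224


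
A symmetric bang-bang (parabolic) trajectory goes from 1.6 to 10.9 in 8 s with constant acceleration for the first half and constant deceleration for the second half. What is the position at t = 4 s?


Symmetric rest-to-rest: each phase covers (pf-p0)/2 in time T/2. 0.5*a*(T/2)^2 = (pf-p0)/2 => a = 4*(pf-p0)/T^2
a = 4*(10.9-1.6)/8^2 = 0.5813
t = 4 is in the acceleration phase (t <= T/2).
p = p0 + 0.5*a*t^2 = 1.6 + 0.5*0.5813*4^2
= 6.25


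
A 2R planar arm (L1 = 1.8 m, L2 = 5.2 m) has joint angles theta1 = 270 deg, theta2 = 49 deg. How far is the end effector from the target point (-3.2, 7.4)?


End effector via forward kinematics:
x = L1*cos(t1) + L2*cos(t1+t2) = 3.9245
y = L1*sin(t1) + L2*sin(t1+t2) = -5.2115
Distance to target:
d = sqrt((-3.2 - 3.9245)^2 + (7.4 - -5.2115)^2)
= sqrt(50.7584 + 159.0501)
= 14.4848 m


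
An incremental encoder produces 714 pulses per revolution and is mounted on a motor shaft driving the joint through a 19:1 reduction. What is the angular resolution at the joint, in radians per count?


counts per rev = 714
effective counts at joint = 714 * 19 = 13566
resolution = 2*pi / 13566
= 4.6316e-04 rad/count


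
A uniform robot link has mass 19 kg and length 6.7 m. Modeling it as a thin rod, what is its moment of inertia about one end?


I = (1/3) * m * L^2
= (1/3) * 19 * 6.7^2
= 0.333333 * 19 * 44.89
= 284.3033 kg*m^2


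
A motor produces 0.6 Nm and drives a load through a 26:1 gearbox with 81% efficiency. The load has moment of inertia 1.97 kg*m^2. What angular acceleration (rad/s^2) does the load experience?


tau_out = tau_motor * N * eta
= 0.6 * 26 * 0.81 = 12.636 Nm
alpha = tau_out / I = 12.636 / 1.97
= 6.4142 rad/s^2


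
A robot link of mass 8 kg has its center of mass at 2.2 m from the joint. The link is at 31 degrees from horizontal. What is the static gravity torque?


tau = m*g*L*cos(angle)
= 8 * 9.81 * 2.2 * cos(31 deg)
= 8 * 9.81 * 2.2 * 0.8572
= 147.9951 Nm


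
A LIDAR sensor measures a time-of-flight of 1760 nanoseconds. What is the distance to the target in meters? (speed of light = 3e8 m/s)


tof = 1760 ns = 1.76e-06 s
dist = c * tof / 2
= 3e8 * 1.76e-06 / 2
= 264.0 m


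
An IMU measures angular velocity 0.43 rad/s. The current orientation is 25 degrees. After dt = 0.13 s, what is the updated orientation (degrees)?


delta_theta = w * dt = 0.43 * 0.13 = 0.0559 rad
= 3.2028 deg
theta_new = 25 + 3.2028 = 28.2028 deg


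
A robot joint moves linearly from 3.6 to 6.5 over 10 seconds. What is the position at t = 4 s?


s = t/T = 4/10 = 0.4
p(t) = p0 + (pf-p0)*s
= 3.6 + (6.5 - 3.6) * 0.4
= 4.76


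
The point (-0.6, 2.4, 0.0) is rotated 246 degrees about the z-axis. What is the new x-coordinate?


Rotation about z-axis: x' = x*cos(theta) - y*sin(theta)
= -0.6 * -0.4067 - 2.4 * -0.9135
= 2.4366


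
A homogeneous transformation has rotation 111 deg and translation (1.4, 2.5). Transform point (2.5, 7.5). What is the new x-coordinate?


x' = cos(theta)*px - sin(theta)*py + tx
= -0.3584*2.5 - 0.9336*7.5 + 1.4
= -6.4978


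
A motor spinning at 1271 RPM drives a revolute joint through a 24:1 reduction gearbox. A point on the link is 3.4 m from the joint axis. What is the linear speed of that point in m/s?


omega_motor = 1271 * 2*pi/60 = 133.0988 rad/s
omega_joint = omega_motor / 24 = 5.5458 rad/s
v = omega_joint * r = 5.5458 * 3.4
= 18.8557 m/s


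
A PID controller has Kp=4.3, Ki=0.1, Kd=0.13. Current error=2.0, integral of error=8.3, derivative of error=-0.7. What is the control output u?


u = Kp*e + Ki*int(e) + Kd*de/dt
= 4.3*2.0 + 0.1*8.3 + 0.13*(-0.7)
= 8.6 + 0.83 + -0.091
= 9.339


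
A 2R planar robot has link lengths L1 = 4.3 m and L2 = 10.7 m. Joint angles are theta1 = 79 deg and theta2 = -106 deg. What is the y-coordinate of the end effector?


Convert angles to radians: theta1 = 1.3788, theta2 = -1.85
y = L1*sin(theta1) + L2*sin(theta1+theta2)
y = 4.221 + -4.8577
y = -0.6367


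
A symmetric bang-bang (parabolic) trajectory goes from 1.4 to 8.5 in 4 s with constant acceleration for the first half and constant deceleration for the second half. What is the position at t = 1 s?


Symmetric rest-to-rest: each phase covers (pf-p0)/2 in time T/2. 0.5*a*(T/2)^2 = (pf-p0)/2 => a = 4*(pf-p0)/T^2
a = 4*(8.5-1.4)/4^2 = 1.775
t = 1 is in the acceleration phase (t <= T/2).
p = p0 + 0.5*a*t^2 = 1.4 + 0.5*1.775*1^2
= 2.2875


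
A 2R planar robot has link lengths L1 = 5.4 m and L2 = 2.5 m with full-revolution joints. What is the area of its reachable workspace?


r_max = L1 + L2 = 7.9 m
r_min = |L1 - L2| = 2.9 m
Area = pi*(r_max^2 - r_min^2)
= pi*(62.41 - 8.41)
= pi * 54.0
= 169.646 m^2


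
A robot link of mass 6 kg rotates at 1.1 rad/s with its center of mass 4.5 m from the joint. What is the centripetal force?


F = m * omega^2 * r
= 6 * 1.1^2 * 4.5
= 6 * 1.21 * 4.5
= 32.67 N


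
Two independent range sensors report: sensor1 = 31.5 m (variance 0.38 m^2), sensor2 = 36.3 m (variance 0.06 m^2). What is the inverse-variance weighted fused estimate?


w1 = (1/var1) / (1/var1 + 1/var2)
   = 2.6316 / (2.6316 + 16.6667) = 0.1364
w2 = 1 - w1 = 0.8636
fused = w1*s1 + w2*s2 = 4.2955 + 31.35
= 35.6455 m


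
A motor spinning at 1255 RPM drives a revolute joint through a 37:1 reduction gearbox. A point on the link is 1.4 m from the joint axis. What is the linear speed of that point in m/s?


omega_motor = 1255 * 2*pi/60 = 131.4233 rad/s
omega_joint = omega_motor / 37 = 3.552 rad/s
v = omega_joint * r = 3.552 * 1.4
= 4.9728 m/s


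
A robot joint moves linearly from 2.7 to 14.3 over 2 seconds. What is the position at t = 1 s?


s = t/T = 1/2 = 0.5
p(t) = p0 + (pf-p0)*s
= 2.7 + (14.3 - 2.7) * 0.5
= 8.5


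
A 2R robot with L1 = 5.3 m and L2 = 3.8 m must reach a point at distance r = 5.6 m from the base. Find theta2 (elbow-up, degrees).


cos(theta2) = (r^2 - L1^2 - L2^2) / (2*L1*L2)
cos(theta2) = (31.36 - 28.09 - 14.44) / 40.28
cos(theta2) = -0.277309
theta2 = 106.0997 degrees


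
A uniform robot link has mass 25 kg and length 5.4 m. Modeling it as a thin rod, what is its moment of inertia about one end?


I = (1/3) * m * L^2
= (1/3) * 25 * 5.4^2
= 0.333333 * 25 * 29.16
= 243.0 kg*m^2


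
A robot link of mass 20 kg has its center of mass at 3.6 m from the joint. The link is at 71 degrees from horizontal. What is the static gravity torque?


tau = m*g*L*cos(angle)
= 20 * 9.81 * 3.6 * cos(71 deg)
= 20 * 9.81 * 3.6 * 0.3256
= 229.9553 Nm


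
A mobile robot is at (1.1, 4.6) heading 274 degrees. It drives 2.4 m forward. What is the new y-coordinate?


y_new = y0 + d*sin(theta)
= 4.6 + 2.4*sin(274)
= 4.6 + -2.3942
= 2.2058


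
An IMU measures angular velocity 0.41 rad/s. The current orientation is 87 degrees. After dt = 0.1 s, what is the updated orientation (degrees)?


delta_theta = w * dt = 0.41 * 0.1 = 0.041 rad
= 2.3491 deg
theta_new = 87 + 2.3491 = 89.3491 deg


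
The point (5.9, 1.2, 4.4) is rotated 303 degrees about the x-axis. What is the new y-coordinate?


Rotation about x-axis: y' = y*cos(theta) - z*sin(theta)
= 1.2 * 0.5446 - 4.4 * -0.8387
= 4.3437


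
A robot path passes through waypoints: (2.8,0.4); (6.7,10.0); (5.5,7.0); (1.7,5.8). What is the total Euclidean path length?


Segment lengths:
  seg1 = sqrt((3.9)^2 + (9.6)^2) = 10.3619
  seg2 = sqrt((-1.2)^2 + (-3.0)^2) = 3.2311
  seg3 = sqrt((-3.8)^2 + (-1.2)^2) = 3.985
Total = 17.578


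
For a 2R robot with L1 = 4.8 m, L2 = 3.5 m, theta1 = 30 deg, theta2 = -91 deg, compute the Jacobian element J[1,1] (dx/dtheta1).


J[1,1] = -L1*sin(t1) - L2*sin(t1+t2)
= -4.8*sin(30) - 3.5*sin(-61)
= 0.6612


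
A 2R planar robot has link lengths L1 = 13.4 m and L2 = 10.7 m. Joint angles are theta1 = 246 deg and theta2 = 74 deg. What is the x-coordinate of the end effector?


Convert angles to radians: theta1 = 4.2935, theta2 = 1.2915
x = L1*cos(theta1) + L2*cos(theta1+theta2)
x = -5.4503 + 8.1967
x = 2.7464


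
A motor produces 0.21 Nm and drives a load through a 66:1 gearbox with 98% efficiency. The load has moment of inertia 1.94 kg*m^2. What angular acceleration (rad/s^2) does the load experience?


tau_out = tau_motor * N * eta
= 0.21 * 66 * 0.98 = 13.5828 Nm
alpha = tau_out / I = 13.5828 / 1.94
= 7.0014 rad/s^2


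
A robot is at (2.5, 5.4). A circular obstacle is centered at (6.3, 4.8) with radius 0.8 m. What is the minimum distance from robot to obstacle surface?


center_dist = sqrt((2.5-6.3)^2 + (5.4-4.8)^2)
= sqrt(14.44 + 0.36)
= 3.8471
min_dist = center_dist - radius = 3.8471 - 0.8 = 3.0471 m


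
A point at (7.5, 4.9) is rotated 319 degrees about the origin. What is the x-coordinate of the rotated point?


x' = x*cos(theta) - y*sin(theta)
cos(319 deg) = 0.7547, sin(319 deg) = -0.6561
x' = 7.5 * 0.7547 - 4.9 * -0.6561
= 5.6603 - -3.2147
= 8.875


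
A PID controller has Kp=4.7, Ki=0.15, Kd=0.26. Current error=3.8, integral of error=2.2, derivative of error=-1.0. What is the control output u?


u = Kp*e + Ki*int(e) + Kd*de/dt
= 4.7*3.8 + 0.15*2.2 + 0.26*(-1.0)
= 17.86 + 0.33 + -0.26
= 17.93


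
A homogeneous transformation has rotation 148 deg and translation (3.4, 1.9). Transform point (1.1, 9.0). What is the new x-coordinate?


x' = cos(theta)*px - sin(theta)*py + tx
= -0.848*1.1 - 0.5299*9.0 + 3.4
= -2.3021


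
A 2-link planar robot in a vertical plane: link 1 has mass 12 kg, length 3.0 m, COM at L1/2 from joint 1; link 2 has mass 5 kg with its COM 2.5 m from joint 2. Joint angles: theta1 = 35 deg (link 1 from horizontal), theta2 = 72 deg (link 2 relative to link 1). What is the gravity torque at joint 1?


Horizontal distance from joint 1 to link-1 COM:
  x_c1 = (L1/2)*cos(t1) = 1.5 * 0.8192 = 1.2287 m
Horizontal distance from joint 1 to link-2 COM:
  x_c2 = L1*cos(t1) + Lc2*cos(t1+t2)
       = 3.0*0.8192 + 2.5*-0.2924 = 1.7265 m
tau1 = m1*g*x_c1 + m2*g*x_c2
     = 12*9.81*1.2287 + 5*9.81*1.7265
     = 144.6459 + 84.6861
     = 229.332 Nm
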